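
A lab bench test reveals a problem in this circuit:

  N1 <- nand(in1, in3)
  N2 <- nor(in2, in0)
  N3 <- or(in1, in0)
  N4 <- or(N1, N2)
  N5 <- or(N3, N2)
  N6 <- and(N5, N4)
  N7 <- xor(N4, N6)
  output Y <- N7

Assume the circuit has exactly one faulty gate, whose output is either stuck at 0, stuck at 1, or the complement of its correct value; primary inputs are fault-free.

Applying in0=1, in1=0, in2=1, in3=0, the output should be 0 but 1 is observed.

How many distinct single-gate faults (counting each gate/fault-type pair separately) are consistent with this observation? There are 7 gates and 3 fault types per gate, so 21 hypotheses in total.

Fault-free: N1=1, N2=0, N3=1, N4=1, N5=1, N6=1, N7=0 → 0. Observed 1.
  N1: none of the 3 fault types match ✗
  N2: none of the 3 fault types match ✗
  N3: stuck-at-0, inverted output ✓; others ✗
  N4: none of the 3 fault types match ✗
  N5: stuck-at-0, inverted output ✓; others ✗
  N6: stuck-at-0, inverted output ✓; others ✗
  N7: stuck-at-1, inverted output ✓; others ✗
Consistent faults: {N3 stuck-at-0, N3 inverted output, N5 stuck-at-0, N5 inverted output, N6 stuck-at-0, N6 inverted output, N7 stuck-at-1, N7 inverted output} — 8 in all.

8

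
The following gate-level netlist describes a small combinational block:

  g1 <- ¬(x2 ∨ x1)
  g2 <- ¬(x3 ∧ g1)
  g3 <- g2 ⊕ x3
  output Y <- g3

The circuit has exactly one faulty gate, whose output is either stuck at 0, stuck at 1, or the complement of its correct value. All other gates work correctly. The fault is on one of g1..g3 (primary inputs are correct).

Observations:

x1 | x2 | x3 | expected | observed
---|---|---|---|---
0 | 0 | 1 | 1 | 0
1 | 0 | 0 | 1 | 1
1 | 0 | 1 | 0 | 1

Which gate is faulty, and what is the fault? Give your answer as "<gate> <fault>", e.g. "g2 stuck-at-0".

Fault-free values for test 1 (x1=0, x2=0, x3=1): g1=1, g2=0, g3=1, giving Y=1. Observed 0.
Test 1: faults giving observed 0 are {g1 stuck-at-0, g1 inverted output, g2 stuck-at-1, g2 inverted output, g3 stuck-at-0, g3 inverted output}.
Test 2 (x1=1, x2=0, x3=0): fault-free g1=0, g2=1, g3=1 → 1; observed 1. Eliminates g2 inverted output, g3 stuck-at-0, g3 inverted output.
Test 3 (x1=1, x2=0, x3=1): fault-free g1=0, g2=1, g3=0 → 0; observed 1. Eliminates g1 stuck-at-0, g2 stuck-at-1.
Only g1 inverted output is consistent with every test.

g1 inverted output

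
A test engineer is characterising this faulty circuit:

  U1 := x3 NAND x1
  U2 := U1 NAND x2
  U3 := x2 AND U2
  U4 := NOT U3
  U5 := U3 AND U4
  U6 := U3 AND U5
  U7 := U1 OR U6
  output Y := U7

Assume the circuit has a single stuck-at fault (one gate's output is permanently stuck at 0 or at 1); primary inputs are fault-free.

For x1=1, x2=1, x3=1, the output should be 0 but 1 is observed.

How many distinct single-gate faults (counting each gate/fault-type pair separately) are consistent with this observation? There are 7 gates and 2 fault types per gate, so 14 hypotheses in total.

5

Fault-free: U1=0, U2=1, U3=1, U4=0, U5=0, U6=0, U7=0 → 0. Observed 1.
  U1 stuck-at-0: output 0 ✗
  U1 stuck-at-1: output 1 ✓
  U2 stuck-at-0: output 0 ✗
  U2 stuck-at-1: output 0 ✗
  U3 stuck-at-0: output 0 ✗
  U3 stuck-at-1: output 0 ✗
  U4 stuck-at-0: output 0 ✗
  U4 stuck-at-1: output 1 ✓
  U5 stuck-at-0: output 0 ✗
  U5 stuck-at-1: output 1 ✓
  U6 stuck-at-0: output 0 ✗
  U6 stuck-at-1: output 1 ✓
  U7 stuck-at-0: output 0 ✗
  U7 stuck-at-1: output 1 ✓
Consistent faults: {U1 stuck-at-1, U4 stuck-at-1, U5 stuck-at-1, U6 stuck-at-1, U7 stuck-at-1} — 5 in all.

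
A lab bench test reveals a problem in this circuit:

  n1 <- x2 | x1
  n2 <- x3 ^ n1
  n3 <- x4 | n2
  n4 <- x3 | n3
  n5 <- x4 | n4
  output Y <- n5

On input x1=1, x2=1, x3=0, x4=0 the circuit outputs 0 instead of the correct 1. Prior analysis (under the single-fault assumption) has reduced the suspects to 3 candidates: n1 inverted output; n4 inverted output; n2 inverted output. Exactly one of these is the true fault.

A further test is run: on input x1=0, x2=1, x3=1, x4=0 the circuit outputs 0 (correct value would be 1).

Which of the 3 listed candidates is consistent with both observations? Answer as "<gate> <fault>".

n4 inverted output

Evaluate each candidate on input x1=0, x2=1, x3=1, x4=0:
  n1 inverted output: n1=0 [inverted output], n2=1, n3=1, n4=1, n5=1 → 1 — eliminated
  n4 inverted output: n1=1, n2=0, n3=0, n4=0 [inverted output], n5=0 → 0 — matches
  n2 inverted output: n1=1, n2=1 [inverted output], n3=1, n4=1, n5=1 → 1 — eliminated
Only n4 inverted output reproduces the observed 0.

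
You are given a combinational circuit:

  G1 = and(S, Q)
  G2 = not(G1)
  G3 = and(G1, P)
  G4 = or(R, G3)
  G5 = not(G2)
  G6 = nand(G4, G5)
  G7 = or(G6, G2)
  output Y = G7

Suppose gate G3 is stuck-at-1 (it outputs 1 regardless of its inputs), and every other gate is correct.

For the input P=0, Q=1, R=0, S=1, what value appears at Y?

0

Propagate with G3 forced: G1=1, G2=0, G3=1 [stuck-at-1], G4=1, G5=1, G6=0, G7=0.
So Y = 0. (Without the fault it would be 1.)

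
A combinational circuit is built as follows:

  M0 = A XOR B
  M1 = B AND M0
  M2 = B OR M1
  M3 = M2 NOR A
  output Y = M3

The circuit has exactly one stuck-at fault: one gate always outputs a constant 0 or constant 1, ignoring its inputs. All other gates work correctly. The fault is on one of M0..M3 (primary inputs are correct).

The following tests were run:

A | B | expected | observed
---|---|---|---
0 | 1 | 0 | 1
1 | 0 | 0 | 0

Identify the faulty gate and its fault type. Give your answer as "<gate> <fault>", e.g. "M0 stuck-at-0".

M2 stuck-at-0

Fault-free values for test 1 (A=0, B=1): M0=1, M1=1, M2=1, M3=0, giving Y=0. Observed 1.
Test 1: faults giving observed 1 are {M2 stuck-at-0, M3 stuck-at-1}.
Test 2 (A=1, B=0): fault-free M0=1, M1=0, M2=0, M3=0 → 0; observed 0. Eliminates M3 stuck-at-1.
Only M2 stuck-at-0 is consistent with every test.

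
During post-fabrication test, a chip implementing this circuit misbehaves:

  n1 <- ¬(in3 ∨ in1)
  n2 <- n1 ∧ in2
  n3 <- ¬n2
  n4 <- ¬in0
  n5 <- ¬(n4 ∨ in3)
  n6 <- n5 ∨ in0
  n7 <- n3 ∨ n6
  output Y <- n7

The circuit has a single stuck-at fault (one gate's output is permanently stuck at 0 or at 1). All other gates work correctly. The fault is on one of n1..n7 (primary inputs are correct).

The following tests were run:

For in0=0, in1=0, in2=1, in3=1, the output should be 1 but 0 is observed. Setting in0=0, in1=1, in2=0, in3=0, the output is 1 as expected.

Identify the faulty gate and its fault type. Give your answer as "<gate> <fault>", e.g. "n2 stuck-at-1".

Fault-free values for test 1 (in0=0, in1=0, in2=1, in3=1): n1=0, n2=0, n3=1, n4=1, n5=0, n6=0, n7=1, giving Y=1. Observed 0.
Test 1: faults giving observed 0 are {n1 stuck-at-1, n2 stuck-at-1, n3 stuck-at-0, n7 stuck-at-0}.
Test 2 (in0=0, in1=1, in2=0, in3=0): fault-free n1=0, n2=0, n3=1, n4=1, n5=0, n6=0, n7=1 → 1; observed 1. Eliminates n2 stuck-at-1, n3 stuck-at-0, n7 stuck-at-0.
Only n1 stuck-at-1 is consistent with every test.

n1 stuck-at-1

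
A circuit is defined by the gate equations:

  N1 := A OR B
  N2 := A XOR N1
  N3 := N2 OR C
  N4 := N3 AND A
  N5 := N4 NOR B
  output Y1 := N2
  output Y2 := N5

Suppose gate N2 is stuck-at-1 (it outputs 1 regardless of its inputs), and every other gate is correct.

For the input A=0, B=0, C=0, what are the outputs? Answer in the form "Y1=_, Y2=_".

Y1=1, Y2=1

Propagate with N2 forced: N1=0, N2=1 [stuck-at-1], N3=1, N4=0, N5=1.
So the outputs are Y1=1, Y2=1. (Without the fault they would be Y1=0, Y2=1.)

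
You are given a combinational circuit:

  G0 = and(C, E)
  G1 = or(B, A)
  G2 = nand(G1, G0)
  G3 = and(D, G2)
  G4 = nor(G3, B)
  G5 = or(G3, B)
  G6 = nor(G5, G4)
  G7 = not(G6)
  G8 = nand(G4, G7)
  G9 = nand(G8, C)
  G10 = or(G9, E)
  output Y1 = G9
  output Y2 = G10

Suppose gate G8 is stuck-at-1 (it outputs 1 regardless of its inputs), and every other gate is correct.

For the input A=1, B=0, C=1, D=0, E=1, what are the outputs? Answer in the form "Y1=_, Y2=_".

Propagate with G8 forced: G0=1, G1=1, G2=0, G3=0, G4=1, G5=0, G6=0, G7=1, G8=1 [stuck-at-1], G9=0, G10=1.
So the outputs are Y1=0, Y2=1. (Without the fault they would be Y1=1, Y2=1.)

Y1=0, Y2=1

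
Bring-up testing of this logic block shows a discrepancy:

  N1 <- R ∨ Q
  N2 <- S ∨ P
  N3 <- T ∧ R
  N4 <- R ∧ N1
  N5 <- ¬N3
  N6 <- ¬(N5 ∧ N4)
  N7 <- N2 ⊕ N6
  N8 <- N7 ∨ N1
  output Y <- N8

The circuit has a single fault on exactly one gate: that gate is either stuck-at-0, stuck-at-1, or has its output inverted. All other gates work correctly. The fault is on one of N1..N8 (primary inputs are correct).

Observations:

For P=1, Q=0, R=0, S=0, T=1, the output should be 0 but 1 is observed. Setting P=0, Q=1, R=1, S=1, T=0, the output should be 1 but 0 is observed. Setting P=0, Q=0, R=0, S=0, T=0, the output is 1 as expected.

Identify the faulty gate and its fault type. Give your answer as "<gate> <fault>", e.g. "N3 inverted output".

Fault-free values for test 1 (P=1, Q=0, R=0, S=0, T=1): N1=0, N2=1, N3=0, N4=0, N5=1, N6=1, N7=0, N8=0, giving Y=0. Observed 1.
Test 1: faults giving observed 1 are {N1 stuck-at-1, N1 inverted output, N2 stuck-at-0, N2 inverted output, N4 stuck-at-1, N4 inverted output, N6 stuck-at-0, N6 inverted output, N7 stuck-at-1, N7 inverted output, N8 stuck-at-1, N8 inverted output}.
Test 2 (P=0, Q=1, R=1, S=1, T=0): fault-free N1=1, N2=1, N3=0, N4=1, N5=1, N6=0, N7=1, N8=1 → 1; observed 0. Eliminates N1 stuck-at-1, N2 stuck-at-0, N2 inverted output, N4 stuck-at-1, N4 inverted output, N6 stuck-at-0, N6 inverted output, N7 stuck-at-1, N7 inverted output, N8 stuck-at-1.
Test 3 (P=0, Q=0, R=0, S=0, T=0): fault-free N1=0, N2=0, N3=0, N4=0, N5=1, N6=1, N7=1, N8=1 → 1; observed 1. Eliminates N8 inverted output.
Only N1 inverted output is consistent with every test.

N1 inverted output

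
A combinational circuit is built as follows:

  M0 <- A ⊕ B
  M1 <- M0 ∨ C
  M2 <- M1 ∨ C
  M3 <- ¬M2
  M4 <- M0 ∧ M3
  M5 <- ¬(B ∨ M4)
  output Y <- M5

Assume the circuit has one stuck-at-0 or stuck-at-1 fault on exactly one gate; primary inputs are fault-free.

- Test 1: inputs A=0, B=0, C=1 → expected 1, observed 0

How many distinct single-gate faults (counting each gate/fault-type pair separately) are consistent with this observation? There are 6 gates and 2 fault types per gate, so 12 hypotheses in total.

2

Fault-free: M0=0, M1=1, M2=1, M3=0, M4=0, M5=1 → 1. Observed 0.
  M0 stuck-at-0: output 1 ✗
  M0 stuck-at-1: output 1 ✗
  M1 stuck-at-0: output 1 ✗
  M1 stuck-at-1: output 1 ✗
  M2 stuck-at-0: output 1 ✗
  M2 stuck-at-1: output 1 ✗
  M3 stuck-at-0: output 1 ✗
  M3 stuck-at-1: output 1 ✗
  M4 stuck-at-0: output 1 ✗
  M4 stuck-at-1: output 0 ✓
  M5 stuck-at-0: output 0 ✓
  M5 stuck-at-1: output 1 ✗
Consistent faults: {M4 stuck-at-1, M5 stuck-at-0} — 2 in all.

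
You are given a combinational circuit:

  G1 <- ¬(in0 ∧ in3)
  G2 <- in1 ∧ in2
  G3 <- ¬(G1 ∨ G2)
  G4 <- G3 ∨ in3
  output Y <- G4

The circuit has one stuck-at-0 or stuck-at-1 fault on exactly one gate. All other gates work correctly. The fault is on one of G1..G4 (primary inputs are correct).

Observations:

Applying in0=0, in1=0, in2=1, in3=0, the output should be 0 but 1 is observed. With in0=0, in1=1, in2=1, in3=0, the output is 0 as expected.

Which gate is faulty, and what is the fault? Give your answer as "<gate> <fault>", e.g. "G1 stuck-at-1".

Fault-free values for test 1 (in0=0, in1=0, in2=1, in3=0): G1=1, G2=0, G3=0, G4=0, giving Y=0. Observed 1.
Test 1: faults giving observed 1 are {G1 stuck-at-0, G3 stuck-at-1, G4 stuck-at-1}.
Test 2 (in0=0, in1=1, in2=1, in3=0): fault-free G1=1, G2=1, G3=0, G4=0 → 0; observed 0. Eliminates G3 stuck-at-1, G4 stuck-at-1.
Only G1 stuck-at-0 is consistent with every test.

G1 stuck-at-0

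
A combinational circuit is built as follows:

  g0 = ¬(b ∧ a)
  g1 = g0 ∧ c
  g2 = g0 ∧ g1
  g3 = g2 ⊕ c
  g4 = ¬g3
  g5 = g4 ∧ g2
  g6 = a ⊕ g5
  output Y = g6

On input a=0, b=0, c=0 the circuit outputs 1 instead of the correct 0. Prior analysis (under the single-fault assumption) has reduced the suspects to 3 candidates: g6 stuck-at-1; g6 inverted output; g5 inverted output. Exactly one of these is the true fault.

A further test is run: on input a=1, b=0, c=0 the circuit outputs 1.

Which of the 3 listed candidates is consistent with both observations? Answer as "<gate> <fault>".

g6 stuck-at-1

Evaluate each candidate on input a=1, b=0, c=0:
  g6 stuck-at-1: g0=1, g1=0, g2=0, g3=0, g4=1, g5=0, g6=1 [stuck-at-1] → 1 — matches
  g6 inverted output: g0=1, g1=0, g2=0, g3=0, g4=1, g5=0, g6=0 [inverted output] → 0 — eliminated
  g5 inverted output: g0=1, g1=0, g2=0, g3=0, g4=1, g5=1 [inverted output], g6=0 → 0 — eliminated
Only g6 stuck-at-1 reproduces the observed 1.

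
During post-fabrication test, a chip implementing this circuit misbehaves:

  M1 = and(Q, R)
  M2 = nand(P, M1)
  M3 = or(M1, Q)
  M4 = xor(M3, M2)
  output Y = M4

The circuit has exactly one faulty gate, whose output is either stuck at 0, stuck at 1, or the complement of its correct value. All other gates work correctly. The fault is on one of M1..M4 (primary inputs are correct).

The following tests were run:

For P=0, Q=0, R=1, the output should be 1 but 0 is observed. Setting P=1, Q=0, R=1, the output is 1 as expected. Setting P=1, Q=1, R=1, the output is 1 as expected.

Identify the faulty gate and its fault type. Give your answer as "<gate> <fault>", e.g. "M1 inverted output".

Fault-free values for test 1 (P=0, Q=0, R=1): M1=0, M2=1, M3=0, M4=1, giving Y=1. Observed 0.
Test 1: faults giving observed 0 are {M1 stuck-at-1, M1 inverted output, M2 stuck-at-0, M2 inverted output, M3 stuck-at-1, M3 inverted output, M4 stuck-at-0, M4 inverted output}.
Test 2 (P=1, Q=0, R=1): fault-free M1=0, M2=1, M3=0, M4=1 → 1; observed 1. Eliminates M2 stuck-at-0, M2 inverted output, M3 stuck-at-1, M3 inverted output, M4 stuck-at-0, M4 inverted output.
Test 3 (P=1, Q=1, R=1): fault-free M1=1, M2=0, M3=1, M4=1 → 1; observed 1. Eliminates M1 inverted output.
Only M1 stuck-at-1 is consistent with every test.

M1 stuck-at-1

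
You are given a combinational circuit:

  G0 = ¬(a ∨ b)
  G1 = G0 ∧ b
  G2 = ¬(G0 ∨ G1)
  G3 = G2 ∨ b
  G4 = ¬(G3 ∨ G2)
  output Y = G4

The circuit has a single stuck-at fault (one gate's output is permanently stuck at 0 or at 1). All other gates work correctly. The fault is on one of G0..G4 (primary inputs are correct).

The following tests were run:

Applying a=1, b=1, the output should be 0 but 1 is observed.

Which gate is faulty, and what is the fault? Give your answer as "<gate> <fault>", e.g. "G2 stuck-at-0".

G4 stuck-at-1

Fault-free values for test 1 (a=1, b=1): G0=0, G1=0, G2=1, G3=1, G4=0, giving Y=0. Observed 1.
Test 1: faults giving observed 1 are {G4 stuck-at-1}.
Only G4 stuck-at-1 is consistent with every test.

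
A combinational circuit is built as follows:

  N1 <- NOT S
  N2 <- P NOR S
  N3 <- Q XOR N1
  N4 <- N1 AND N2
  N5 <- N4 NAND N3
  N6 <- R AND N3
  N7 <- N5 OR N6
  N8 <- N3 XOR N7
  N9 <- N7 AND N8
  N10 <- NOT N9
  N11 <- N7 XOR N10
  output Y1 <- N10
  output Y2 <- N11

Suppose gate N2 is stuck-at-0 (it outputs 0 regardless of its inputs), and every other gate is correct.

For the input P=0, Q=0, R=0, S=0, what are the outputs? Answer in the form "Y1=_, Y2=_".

Y1=1, Y2=0

Propagate with N2 forced: N1=1, N2=0 [stuck-at-0], N3=1, N4=0, N5=1, N6=0, N7=1, N8=0, N9=0, N10=1, N11=0.
So the outputs are Y1=1, Y2=0. (Without the fault they would be Y1=1, Y2=1.)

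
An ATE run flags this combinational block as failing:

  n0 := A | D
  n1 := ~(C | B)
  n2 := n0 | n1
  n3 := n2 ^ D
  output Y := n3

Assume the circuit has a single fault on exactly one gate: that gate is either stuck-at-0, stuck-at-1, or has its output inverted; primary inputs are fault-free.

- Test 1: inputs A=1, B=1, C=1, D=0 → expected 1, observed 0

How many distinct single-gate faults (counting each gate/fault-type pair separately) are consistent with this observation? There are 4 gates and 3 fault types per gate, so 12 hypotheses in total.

6

Fault-free: n0=1, n1=0, n2=1, n3=1 → 1. Observed 0.
  n0 stuck-at-0: output 0 ✓
  n0 stuck-at-1: output 1 ✗
  n0 inverted output: output 0 ✓
  n1 stuck-at-0: output 1 ✗
  n1 stuck-at-1: output 1 ✗
  n1 inverted output: output 1 ✗
  n2 stuck-at-0: output 0 ✓
  n2 stuck-at-1: output 1 ✗
  n2 inverted output: output 0 ✓
  n3 stuck-at-0: output 0 ✓
  n3 stuck-at-1: output 1 ✗
  n3 inverted output: output 0 ✓
Consistent faults: {n0 stuck-at-0, n0 inverted output, n2 stuck-at-0, n2 inverted output, n3 stuck-at-0, n3 inverted output} — 6 in all.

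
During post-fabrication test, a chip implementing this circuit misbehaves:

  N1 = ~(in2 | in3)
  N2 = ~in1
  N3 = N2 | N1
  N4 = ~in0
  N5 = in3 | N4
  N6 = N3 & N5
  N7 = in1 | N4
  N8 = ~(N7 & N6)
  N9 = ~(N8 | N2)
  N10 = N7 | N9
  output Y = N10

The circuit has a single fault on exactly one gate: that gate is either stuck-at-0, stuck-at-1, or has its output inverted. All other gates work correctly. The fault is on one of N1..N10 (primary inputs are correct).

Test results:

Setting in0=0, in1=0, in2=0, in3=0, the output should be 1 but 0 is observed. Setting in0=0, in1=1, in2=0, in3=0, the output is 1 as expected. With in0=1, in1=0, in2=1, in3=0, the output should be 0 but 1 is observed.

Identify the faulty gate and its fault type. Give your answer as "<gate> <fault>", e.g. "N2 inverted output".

Fault-free values for test 1 (in0=0, in1=0, in2=0, in3=0): N1=1, N2=1, N3=1, N4=1, N5=1, N6=1, N7=1, N8=0, N9=0, N10=1, giving Y=1. Observed 0.
Test 1: faults giving observed 0 are {N4 stuck-at-0, N4 inverted output, N7 stuck-at-0, N7 inverted output, N10 stuck-at-0, N10 inverted output}.
Test 2 (in0=0, in1=1, in2=0, in3=0): fault-free N1=1, N2=0, N3=1, N4=1, N5=1, N6=1, N7=1, N8=0, N9=1, N10=1 → 1; observed 1. Eliminates N7 stuck-at-0, N7 inverted output, N10 stuck-at-0, N10 inverted output.
Test 3 (in0=1, in1=0, in2=1, in3=0): fault-free N1=0, N2=1, N3=1, N4=0, N5=0, N6=0, N7=0, N8=1, N9=0, N10=0 → 0; observed 1. Eliminates N4 stuck-at-0.
Only N4 inverted output is consistent with every test.

N4 inverted output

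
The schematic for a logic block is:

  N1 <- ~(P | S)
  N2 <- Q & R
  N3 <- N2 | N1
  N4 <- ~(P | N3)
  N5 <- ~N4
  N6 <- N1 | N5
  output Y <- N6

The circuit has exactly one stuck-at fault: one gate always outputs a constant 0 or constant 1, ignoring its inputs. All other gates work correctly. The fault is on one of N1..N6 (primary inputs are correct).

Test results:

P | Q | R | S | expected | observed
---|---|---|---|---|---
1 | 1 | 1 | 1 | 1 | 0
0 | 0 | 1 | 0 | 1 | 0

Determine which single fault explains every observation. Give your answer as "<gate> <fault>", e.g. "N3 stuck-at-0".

N6 stuck-at-0

Fault-free values for test 1 (P=1, Q=1, R=1, S=1): N1=0, N2=1, N3=1, N4=0, N5=1, N6=1, giving Y=1. Observed 0.
Test 1: faults giving observed 0 are {N4 stuck-at-1, N5 stuck-at-0, N6 stuck-at-0}.
Test 2 (P=0, Q=0, R=1, S=0): fault-free N1=1, N2=0, N3=1, N4=0, N5=1, N6=1 → 1; observed 0. Eliminates N4 stuck-at-1, N5 stuck-at-0.
Only N6 stuck-at-0 is consistent with every test.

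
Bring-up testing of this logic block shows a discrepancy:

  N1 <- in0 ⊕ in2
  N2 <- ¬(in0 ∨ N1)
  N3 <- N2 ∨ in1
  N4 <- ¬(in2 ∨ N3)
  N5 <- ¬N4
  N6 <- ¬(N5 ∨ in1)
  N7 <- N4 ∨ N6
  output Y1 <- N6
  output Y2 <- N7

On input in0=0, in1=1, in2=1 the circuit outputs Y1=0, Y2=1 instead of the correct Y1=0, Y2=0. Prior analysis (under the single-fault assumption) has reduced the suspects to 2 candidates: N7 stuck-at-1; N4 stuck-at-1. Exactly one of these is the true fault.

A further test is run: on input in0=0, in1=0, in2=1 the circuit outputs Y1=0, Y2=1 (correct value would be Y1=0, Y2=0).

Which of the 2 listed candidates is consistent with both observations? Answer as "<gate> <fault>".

Evaluate each candidate on input in0=0, in1=0, in2=1:
  N7 stuck-at-1: N1=1, N2=0, N3=0, N4=0, N5=1, N6=0, N7=1 [stuck-at-1] → Y1=0, Y2=1 — matches
  N4 stuck-at-1: N1=1, N2=0, N3=0, N4=1 [stuck-at-1], N5=0, N6=1, N7=1 → Y1=1, Y2=1 — eliminated
Only N7 stuck-at-1 reproduces the observed Y1=0, Y2=1.

N7 stuck-at-1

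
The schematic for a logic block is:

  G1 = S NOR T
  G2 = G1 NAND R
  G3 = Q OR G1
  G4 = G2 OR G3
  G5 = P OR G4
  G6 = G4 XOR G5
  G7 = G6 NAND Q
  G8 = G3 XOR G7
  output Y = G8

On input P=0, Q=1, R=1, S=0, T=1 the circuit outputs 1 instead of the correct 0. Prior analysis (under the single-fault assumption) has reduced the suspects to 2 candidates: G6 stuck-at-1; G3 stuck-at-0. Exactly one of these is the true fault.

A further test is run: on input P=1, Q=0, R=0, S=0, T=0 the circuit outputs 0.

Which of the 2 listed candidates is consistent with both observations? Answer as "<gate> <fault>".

Evaluate each candidate on input P=1, Q=0, R=0, S=0, T=0:
  G6 stuck-at-1: G1=1, G2=1, G3=1, G4=1, G5=1, G6=1 [stuck-at-1], G7=1, G8=0 → 0 — matches
  G3 stuck-at-0: G1=1, G2=1, G3=0 [stuck-at-0], G4=1, G5=1, G6=0, G7=1, G8=1 → 1 — eliminated
Only G6 stuck-at-1 reproduces the observed 0.

G6 stuck-at-1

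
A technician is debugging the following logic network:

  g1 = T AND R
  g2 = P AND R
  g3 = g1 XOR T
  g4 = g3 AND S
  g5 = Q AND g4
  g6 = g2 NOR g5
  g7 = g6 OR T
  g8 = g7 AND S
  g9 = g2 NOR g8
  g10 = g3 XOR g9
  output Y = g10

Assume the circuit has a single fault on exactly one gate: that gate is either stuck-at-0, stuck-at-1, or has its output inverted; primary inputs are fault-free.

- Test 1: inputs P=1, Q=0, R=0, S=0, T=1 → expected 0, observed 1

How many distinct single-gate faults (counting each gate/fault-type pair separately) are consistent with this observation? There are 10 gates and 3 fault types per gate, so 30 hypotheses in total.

Fault-free: g1=0, g2=0, g3=1, g4=0, g5=0, g6=1, g7=1, g8=0, g9=1, g10=0 → 0. Observed 1.
  g1: stuck-at-1, inverted output ✓; others ✗
  g2: stuck-at-1, inverted output ✓; others ✗
  g3: stuck-at-0, inverted output ✓; others ✗
  g4: none of the 3 fault types match ✗
  g5: none of the 3 fault types match ✗
  g6: none of the 3 fault types match ✗
  g7: none of the 3 fault types match ✗
  g8: stuck-at-1, inverted output ✓; others ✗
  g9: stuck-at-0, inverted output ✓; others ✗
  g10: stuck-at-1, inverted output ✓; others ✗
Consistent faults: {g1 stuck-at-1, g1 inverted output, g2 stuck-at-1, g2 inverted output, g3 stuck-at-0, g3 inverted output, g8 stuck-at-1, g8 inverted output, g9 stuck-at-0, g9 inverted output, g10 stuck-at-1, g10 inverted output} — 12 in all.

12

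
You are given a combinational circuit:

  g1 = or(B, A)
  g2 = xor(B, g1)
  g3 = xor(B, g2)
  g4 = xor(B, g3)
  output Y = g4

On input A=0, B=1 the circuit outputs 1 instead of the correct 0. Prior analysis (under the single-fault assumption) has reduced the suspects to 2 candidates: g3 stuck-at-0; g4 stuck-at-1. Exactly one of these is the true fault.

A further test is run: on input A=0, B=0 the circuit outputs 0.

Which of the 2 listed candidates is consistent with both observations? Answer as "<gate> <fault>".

g3 stuck-at-0

Evaluate each candidate on input A=0, B=0:
  g3 stuck-at-0: g1=0, g2=0, g3=0 [stuck-at-0], g4=0 → 0 — matches
  g4 stuck-at-1: g1=0, g2=0, g3=0, g4=1 [stuck-at-1] → 1 — eliminated
Only g3 stuck-at-0 reproduces the observed 0.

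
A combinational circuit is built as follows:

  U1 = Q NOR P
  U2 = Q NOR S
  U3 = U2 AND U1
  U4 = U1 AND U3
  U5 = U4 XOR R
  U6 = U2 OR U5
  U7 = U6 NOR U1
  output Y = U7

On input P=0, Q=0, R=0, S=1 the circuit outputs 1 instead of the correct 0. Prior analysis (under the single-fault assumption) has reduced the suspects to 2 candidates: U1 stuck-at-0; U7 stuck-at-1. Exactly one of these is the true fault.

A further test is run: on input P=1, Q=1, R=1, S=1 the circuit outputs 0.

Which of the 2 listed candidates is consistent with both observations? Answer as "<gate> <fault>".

U1 stuck-at-0

Evaluate each candidate on input P=1, Q=1, R=1, S=1:
  U1 stuck-at-0: U1=0 [stuck-at-0], U2=0, U3=0, U4=0, U5=1, U6=1, U7=0 → 0 — matches
  U7 stuck-at-1: U1=0, U2=0, U3=0, U4=0, U5=1, U6=1, U7=1 [stuck-at-1] → 1 — eliminated
Only U1 stuck-at-0 reproduces the observed 0.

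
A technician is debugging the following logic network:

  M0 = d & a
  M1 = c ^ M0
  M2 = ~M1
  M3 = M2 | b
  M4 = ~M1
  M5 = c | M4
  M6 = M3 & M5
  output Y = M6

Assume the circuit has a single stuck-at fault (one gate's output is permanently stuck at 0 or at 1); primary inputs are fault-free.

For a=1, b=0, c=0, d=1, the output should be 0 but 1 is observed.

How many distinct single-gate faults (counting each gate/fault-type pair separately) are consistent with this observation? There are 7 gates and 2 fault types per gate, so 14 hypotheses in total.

Fault-free: M0=1, M1=1, M2=0, M3=0, M4=0, M5=0, M6=0 → 0. Observed 1.
  M0 stuck-at-0: output 1 ✓
  M0 stuck-at-1: output 0 ✗
  M1 stuck-at-0: output 1 ✓
  M1 stuck-at-1: output 0 ✗
  M2 stuck-at-0: output 0 ✗
  M2 stuck-at-1: output 0 ✗
  M3 stuck-at-0: output 0 ✗
  M3 stuck-at-1: output 0 ✗
  M4 stuck-at-0: output 0 ✗
  M4 stuck-at-1: output 0 ✗
  M5 stuck-at-0: output 0 ✗
  M5 stuck-at-1: output 0 ✗
  M6 stuck-at-0: output 0 ✗
  M6 stuck-at-1: output 1 ✓
Consistent faults: {M0 stuck-at-0, M1 stuck-at-0, M6 stuck-at-1} — 3 in all.

3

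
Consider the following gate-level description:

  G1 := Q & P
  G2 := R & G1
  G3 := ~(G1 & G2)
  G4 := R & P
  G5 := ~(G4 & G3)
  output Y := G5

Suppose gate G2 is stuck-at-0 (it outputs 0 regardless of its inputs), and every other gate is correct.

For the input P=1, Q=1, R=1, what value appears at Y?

Propagate with G2 forced: G1=1, G2=0 [stuck-at-0], G3=1, G4=1, G5=0.
So Y = 0. (Without the fault it would be 1.)

0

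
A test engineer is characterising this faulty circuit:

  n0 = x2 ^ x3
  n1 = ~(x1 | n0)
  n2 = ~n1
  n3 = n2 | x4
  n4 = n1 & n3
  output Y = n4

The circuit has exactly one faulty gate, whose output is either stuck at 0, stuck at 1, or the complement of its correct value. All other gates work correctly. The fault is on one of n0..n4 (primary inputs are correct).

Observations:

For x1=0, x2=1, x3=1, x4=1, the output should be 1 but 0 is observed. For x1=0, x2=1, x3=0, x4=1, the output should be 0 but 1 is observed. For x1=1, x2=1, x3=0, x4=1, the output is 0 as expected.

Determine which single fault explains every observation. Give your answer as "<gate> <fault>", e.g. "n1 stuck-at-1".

n0 inverted output

Fault-free values for test 1 (x1=0, x2=1, x3=1, x4=1): n0=0, n1=1, n2=0, n3=1, n4=1, giving Y=1. Observed 0.
Test 1: faults giving observed 0 are {n0 stuck-at-1, n0 inverted output, n1 stuck-at-0, n1 inverted output, n3 stuck-at-0, n3 inverted output, n4 stuck-at-0, n4 inverted output}.
Test 2 (x1=0, x2=1, x3=0, x4=1): fault-free n0=1, n1=0, n2=1, n3=1, n4=0 → 0; observed 1. Eliminates n0 stuck-at-1, n1 stuck-at-0, n3 stuck-at-0, n3 inverted output, n4 stuck-at-0.
Test 3 (x1=1, x2=1, x3=0, x4=1): fault-free n0=1, n1=0, n2=1, n3=1, n4=0 → 0; observed 0. Eliminates n1 inverted output, n4 inverted output.
Only n0 inverted output is consistent with every test.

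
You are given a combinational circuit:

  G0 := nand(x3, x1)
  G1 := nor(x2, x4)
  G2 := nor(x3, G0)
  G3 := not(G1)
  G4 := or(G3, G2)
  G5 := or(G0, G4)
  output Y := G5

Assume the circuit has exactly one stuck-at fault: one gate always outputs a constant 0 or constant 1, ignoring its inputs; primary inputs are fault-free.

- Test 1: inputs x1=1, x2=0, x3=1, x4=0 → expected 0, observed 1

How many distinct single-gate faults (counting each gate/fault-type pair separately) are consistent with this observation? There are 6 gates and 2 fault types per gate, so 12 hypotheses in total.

6

Fault-free: G0=0, G1=1, G2=0, G3=0, G4=0, G5=0 → 0. Observed 1.
  G0 stuck-at-0: output 0 ✗
  G0 stuck-at-1: output 1 ✓
  G1 stuck-at-0: output 1 ✓
  G1 stuck-at-1: output 0 ✗
  G2 stuck-at-0: output 0 ✗
  G2 stuck-at-1: output 1 ✓
  G3 stuck-at-0: output 0 ✗
  G3 stuck-at-1: output 1 ✓
  G4 stuck-at-0: output 0 ✗
  G4 stuck-at-1: output 1 ✓
  G5 stuck-at-0: output 0 ✗
  G5 stuck-at-1: output 1 ✓
Consistent faults: {G0 stuck-at-1, G1 stuck-at-0, G2 stuck-at-1, G3 stuck-at-1, G4 stuck-at-1, G5 stuck-at-1} — 6 in all.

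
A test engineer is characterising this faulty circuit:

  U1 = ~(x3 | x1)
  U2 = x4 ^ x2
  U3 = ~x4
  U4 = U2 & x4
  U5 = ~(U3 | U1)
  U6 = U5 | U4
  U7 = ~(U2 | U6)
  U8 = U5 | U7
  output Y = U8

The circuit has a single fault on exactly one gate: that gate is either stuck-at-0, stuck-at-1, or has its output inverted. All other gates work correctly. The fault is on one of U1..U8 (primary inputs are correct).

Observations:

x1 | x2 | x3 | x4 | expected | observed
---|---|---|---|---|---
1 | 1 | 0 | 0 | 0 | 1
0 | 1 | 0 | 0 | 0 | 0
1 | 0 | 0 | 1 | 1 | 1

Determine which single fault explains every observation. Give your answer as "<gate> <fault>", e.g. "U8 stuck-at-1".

Fault-free values for test 1 (x1=1, x2=1, x3=0, x4=0): U1=0, U2=1, U3=1, U4=0, U5=0, U6=0, U7=0, U8=0, giving Y=0. Observed 1.
Test 1: faults giving observed 1 are {U2 stuck-at-0, U2 inverted output, U3 stuck-at-0, U3 inverted output, U5 stuck-at-1, U5 inverted output, U7 stuck-at-1, U7 inverted output, U8 stuck-at-1, U8 inverted output}.
Test 2 (x1=0, x2=1, x3=0, x4=0): fault-free U1=1, U2=1, U3=1, U4=0, U5=0, U6=0, U7=0, U8=0 → 0; observed 0. Eliminates U2 stuck-at-0, U2 inverted output, U5 stuck-at-1, U5 inverted output, U7 stuck-at-1, U7 inverted output, U8 stuck-at-1, U8 inverted output.
Test 3 (x1=1, x2=0, x3=0, x4=1): fault-free U1=0, U2=1, U3=0, U4=1, U5=1, U6=1, U7=0, U8=1 → 1; observed 1. Eliminates U3 inverted output.
Only U3 stuck-at-0 is consistent with every test.

U3 stuck-at-0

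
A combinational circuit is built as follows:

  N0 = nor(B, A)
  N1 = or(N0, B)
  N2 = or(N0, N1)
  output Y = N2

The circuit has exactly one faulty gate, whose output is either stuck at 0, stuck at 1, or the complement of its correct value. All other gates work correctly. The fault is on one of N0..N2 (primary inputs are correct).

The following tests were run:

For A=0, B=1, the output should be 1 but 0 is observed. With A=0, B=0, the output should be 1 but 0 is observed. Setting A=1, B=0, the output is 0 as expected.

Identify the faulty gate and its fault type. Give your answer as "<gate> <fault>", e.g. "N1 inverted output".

N2 stuck-at-0

Fault-free values for test 1 (A=0, B=1): N0=0, N1=1, N2=1, giving Y=1. Observed 0.
Test 1: faults giving observed 0 are {N1 stuck-at-0, N1 inverted output, N2 stuck-at-0, N2 inverted output}.
Test 2 (A=0, B=0): fault-free N0=1, N1=1, N2=1 → 1; observed 0. Eliminates N1 stuck-at-0, N1 inverted output.
Test 3 (A=1, B=0): fault-free N0=0, N1=0, N2=0 → 0; observed 0. Eliminates N2 inverted output.
Only N2 stuck-at-0 is consistent with every test.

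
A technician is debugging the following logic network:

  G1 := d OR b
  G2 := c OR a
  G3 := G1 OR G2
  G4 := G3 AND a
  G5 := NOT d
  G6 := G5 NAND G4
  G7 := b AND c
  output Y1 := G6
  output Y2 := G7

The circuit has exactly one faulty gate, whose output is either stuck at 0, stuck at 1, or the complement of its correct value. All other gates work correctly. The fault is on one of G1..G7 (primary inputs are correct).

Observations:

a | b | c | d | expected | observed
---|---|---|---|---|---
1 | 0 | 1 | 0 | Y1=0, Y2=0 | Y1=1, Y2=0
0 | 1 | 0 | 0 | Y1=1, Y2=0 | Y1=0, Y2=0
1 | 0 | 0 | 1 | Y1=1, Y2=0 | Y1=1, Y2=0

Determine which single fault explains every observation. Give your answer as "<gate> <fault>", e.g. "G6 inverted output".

G4 inverted output

Fault-free values for test 1 (a=1, b=0, c=1, d=0): G1=0, G2=1, G3=1, G4=1, G5=1, G6=0, G7=0, giving Y1=0, Y2=0. Observed Y1=1, Y2=0.
Test 1: faults giving observed Y1=1, Y2=0 are {G2 stuck-at-0, G2 inverted output, G3 stuck-at-0, G3 inverted output, G4 stuck-at-0, G4 inverted output, G5 stuck-at-0, G5 inverted output, G6 stuck-at-1, G6 inverted output}.
Test 2 (a=0, b=1, c=0, d=0): fault-free G1=1, G2=0, G3=1, G4=0, G5=1, G6=1, G7=0 → Y1=1, Y2=0; observed Y1=0, Y2=0. Eliminates G2 stuck-at-0, G2 inverted output, G3 stuck-at-0, G3 inverted output, G4 stuck-at-0, G5 stuck-at-0, G5 inverted output, G6 stuck-at-1.
Test 3 (a=1, b=0, c=0, d=1): fault-free G1=1, G2=1, G3=1, G4=1, G5=0, G6=1, G7=0 → Y1=1, Y2=0; observed Y1=1, Y2=0. Eliminates G6 inverted output.
Only G4 inverted output is consistent with every test.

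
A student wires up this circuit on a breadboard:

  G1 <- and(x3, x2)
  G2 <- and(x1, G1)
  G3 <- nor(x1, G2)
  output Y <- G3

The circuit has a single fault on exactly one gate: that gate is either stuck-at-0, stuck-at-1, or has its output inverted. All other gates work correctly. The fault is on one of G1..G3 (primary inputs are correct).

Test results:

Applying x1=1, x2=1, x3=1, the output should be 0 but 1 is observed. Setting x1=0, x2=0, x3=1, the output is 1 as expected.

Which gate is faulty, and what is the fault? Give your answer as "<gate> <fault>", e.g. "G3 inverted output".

G3 stuck-at-1

Fault-free values for test 1 (x1=1, x2=1, x3=1): G1=1, G2=1, G3=0, giving Y=0. Observed 1.
Test 1: faults giving observed 1 are {G3 stuck-at-1, G3 inverted output}.
Test 2 (x1=0, x2=0, x3=1): fault-free G1=0, G2=0, G3=1 → 1; observed 1. Eliminates G3 inverted output.
Only G3 stuck-at-1 is consistent with every test.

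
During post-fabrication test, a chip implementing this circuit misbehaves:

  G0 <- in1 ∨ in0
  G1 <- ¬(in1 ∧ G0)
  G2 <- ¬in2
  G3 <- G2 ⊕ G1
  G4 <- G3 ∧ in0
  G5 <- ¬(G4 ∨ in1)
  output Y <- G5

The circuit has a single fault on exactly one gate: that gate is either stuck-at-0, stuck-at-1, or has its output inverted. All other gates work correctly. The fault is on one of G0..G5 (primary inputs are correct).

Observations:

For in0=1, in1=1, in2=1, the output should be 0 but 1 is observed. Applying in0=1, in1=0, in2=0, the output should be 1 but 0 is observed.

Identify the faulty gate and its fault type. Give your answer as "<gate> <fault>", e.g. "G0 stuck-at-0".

Fault-free values for test 1 (in0=1, in1=1, in2=1): G0=1, G1=0, G2=0, G3=0, G4=0, G5=0, giving Y=0. Observed 1.
Test 1: faults giving observed 1 are {G5 stuck-at-1, G5 inverted output}.
Test 2 (in0=1, in1=0, in2=0): fault-free G0=1, G1=1, G2=1, G3=0, G4=0, G5=1 → 1; observed 0. Eliminates G5 stuck-at-1.
Only G5 inverted output is consistent with every test.

G5 inverted output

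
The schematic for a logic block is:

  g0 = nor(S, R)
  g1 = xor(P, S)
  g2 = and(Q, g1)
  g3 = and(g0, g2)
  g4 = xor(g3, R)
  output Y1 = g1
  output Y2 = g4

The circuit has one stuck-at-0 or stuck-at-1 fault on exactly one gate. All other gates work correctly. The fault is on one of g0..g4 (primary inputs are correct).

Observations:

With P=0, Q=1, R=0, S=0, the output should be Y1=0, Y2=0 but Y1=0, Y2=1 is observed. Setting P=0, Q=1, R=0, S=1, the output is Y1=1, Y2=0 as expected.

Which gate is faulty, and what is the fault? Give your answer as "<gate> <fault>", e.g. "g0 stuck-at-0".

g2 stuck-at-1

Fault-free values for test 1 (P=0, Q=1, R=0, S=0): g0=1, g1=0, g2=0, g3=0, g4=0, giving Y1=0, Y2=0. Observed Y1=0, Y2=1.
Test 1: faults giving observed Y1=0, Y2=1 are {g2 stuck-at-1, g3 stuck-at-1, g4 stuck-at-1}.
Test 2 (P=0, Q=1, R=0, S=1): fault-free g0=0, g1=1, g2=1, g3=0, g4=0 → Y1=1, Y2=0; observed Y1=1, Y2=0. Eliminates g3 stuck-at-1, g4 stuck-at-1.
Only g2 stuck-at-1 is consistent with every test.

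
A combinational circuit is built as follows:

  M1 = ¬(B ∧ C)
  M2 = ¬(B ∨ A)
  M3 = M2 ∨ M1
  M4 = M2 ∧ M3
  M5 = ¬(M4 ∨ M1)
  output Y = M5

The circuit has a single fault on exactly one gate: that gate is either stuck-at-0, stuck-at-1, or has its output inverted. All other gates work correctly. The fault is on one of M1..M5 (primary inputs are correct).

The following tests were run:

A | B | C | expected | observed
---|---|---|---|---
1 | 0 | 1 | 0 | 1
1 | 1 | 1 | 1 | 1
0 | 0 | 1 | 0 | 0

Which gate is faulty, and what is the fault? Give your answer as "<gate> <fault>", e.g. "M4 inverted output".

M1 stuck-at-0

Fault-free values for test 1 (A=1, B=0, C=1): M1=1, M2=0, M3=1, M4=0, M5=0, giving Y=0. Observed 1.
Test 1: faults giving observed 1 are {M1 stuck-at-0, M1 inverted output, M5 stuck-at-1, M5 inverted output}.
Test 2 (A=1, B=1, C=1): fault-free M1=0, M2=0, M3=0, M4=0, M5=1 → 1; observed 1. Eliminates M1 inverted output, M5 inverted output.
Test 3 (A=0, B=0, C=1): fault-free M1=1, M2=1, M3=1, M4=1, M5=0 → 0; observed 0. Eliminates M5 stuck-at-1.
Only M1 stuck-at-0 is consistent with every test.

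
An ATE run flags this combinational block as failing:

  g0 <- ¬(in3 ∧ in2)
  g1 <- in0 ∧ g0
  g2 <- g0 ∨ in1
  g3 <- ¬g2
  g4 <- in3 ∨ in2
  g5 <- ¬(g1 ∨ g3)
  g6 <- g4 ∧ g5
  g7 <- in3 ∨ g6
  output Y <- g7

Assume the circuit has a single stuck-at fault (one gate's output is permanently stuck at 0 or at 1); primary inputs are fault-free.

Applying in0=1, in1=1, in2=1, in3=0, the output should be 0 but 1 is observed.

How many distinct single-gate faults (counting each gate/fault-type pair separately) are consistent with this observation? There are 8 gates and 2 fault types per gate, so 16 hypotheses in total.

5

Fault-free: g0=1, g1=1, g2=1, g3=0, g4=1, g5=0, g6=0, g7=0 → 0. Observed 1.
  g0: stuck-at-0 ✓; others ✗
  g1: stuck-at-0 ✓; others ✗
  g2: none of the 2 fault types match ✗
  g3: none of the 2 fault types match ✗
  g4: none of the 2 fault types match ✗
  g5: stuck-at-1 ✓; others ✗
  g6: stuck-at-1 ✓; others ✗
  g7: stuck-at-1 ✓; others ✗
Consistent faults: {g0 stuck-at-0, g1 stuck-at-0, g5 stuck-at-1, g6 stuck-at-1, g7 stuck-at-1} — 5 in all.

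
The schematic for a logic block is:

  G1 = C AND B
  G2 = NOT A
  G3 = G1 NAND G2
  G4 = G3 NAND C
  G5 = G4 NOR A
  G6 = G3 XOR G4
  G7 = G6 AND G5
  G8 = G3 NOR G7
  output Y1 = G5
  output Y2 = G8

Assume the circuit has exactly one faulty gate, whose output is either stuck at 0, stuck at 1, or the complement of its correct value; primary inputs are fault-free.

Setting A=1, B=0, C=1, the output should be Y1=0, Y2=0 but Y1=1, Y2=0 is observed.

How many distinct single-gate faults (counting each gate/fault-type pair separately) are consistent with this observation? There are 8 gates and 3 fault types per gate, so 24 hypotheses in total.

Fault-free: G1=0, G2=0, G3=1, G4=0, G5=0, G6=1, G7=0, G8=0 → Y1=0, Y2=0. Observed Y1=1, Y2=0.
  G1: none of the 3 fault types match ✗
  G2: none of the 3 fault types match ✗
  G3: none of the 3 fault types match ✗
  G4: none of the 3 fault types match ✗
  G5: stuck-at-1, inverted output ✓; others ✗
  G6: none of the 3 fault types match ✗
  G7: none of the 3 fault types match ✗
  G8: none of the 3 fault types match ✗
Consistent faults: {G5 stuck-at-1, G5 inverted output} — 2 in all.

2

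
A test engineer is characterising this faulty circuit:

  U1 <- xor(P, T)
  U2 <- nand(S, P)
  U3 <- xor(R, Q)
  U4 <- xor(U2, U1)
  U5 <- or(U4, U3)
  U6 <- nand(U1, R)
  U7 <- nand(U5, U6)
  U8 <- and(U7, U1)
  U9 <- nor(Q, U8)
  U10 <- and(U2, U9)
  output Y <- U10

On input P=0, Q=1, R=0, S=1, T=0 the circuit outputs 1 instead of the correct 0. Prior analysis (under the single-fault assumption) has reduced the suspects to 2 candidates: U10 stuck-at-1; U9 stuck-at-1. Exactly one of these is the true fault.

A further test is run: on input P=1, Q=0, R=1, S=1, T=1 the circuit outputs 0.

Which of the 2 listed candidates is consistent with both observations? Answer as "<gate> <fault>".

Evaluate each candidate on input P=1, Q=0, R=1, S=1, T=1:
  U10 stuck-at-1: U1=0, U2=0, U3=1, U4=0, U5=1, U6=1, U7=0, U8=0, U9=1, U10=1 [stuck-at-1] → 1 — eliminated
  U9 stuck-at-1: U1=0, U2=0, U3=1, U4=0, U5=1, U6=1, U7=0, U8=0, U9=1 [stuck-at-1], U10=0 → 0 — matches
Only U9 stuck-at-1 reproduces the observed 0.

U9 stuck-at-1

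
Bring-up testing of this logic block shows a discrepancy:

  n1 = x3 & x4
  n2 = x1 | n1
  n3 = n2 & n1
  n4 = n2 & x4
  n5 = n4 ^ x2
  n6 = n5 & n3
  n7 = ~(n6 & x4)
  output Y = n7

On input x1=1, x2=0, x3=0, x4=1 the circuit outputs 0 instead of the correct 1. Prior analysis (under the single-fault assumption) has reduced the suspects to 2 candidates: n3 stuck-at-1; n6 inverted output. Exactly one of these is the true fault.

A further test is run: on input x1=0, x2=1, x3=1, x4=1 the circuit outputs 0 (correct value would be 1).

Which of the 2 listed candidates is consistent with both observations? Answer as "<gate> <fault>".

Evaluate each candidate on input x1=0, x2=1, x3=1, x4=1:
  n3 stuck-at-1: n1=1, n2=1, n3=1 [stuck-at-1], n4=1, n5=0, n6=0, n7=1 → 1 — eliminated
  n6 inverted output: n1=1, n2=1, n3=1, n4=1, n5=0, n6=1 [inverted output], n7=0 → 0 — matches
Only n6 inverted output reproduces the observed 0.

n6 inverted output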